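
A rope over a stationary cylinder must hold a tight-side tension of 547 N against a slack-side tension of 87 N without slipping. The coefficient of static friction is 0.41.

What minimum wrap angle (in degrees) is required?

T₂/T₁ = e^{μβ} → β = ln(T₂/T₁)/μ.
β = ln(547/87)/0.41 = 1.839/0.41 = 4.484 rad.
In degrees: β = 4.484 × 180/π = 257°.

β_min ≈ 257°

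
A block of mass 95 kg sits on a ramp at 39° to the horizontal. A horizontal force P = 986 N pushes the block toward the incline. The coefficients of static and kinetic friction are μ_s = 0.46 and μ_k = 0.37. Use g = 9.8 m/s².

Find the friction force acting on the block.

f ≈ 180 N (down the incline)

Normal direction: N = m g cos θ + P sin θ = 1344 N.
Along the incline, the net driving force (taking up-slope positive) is P cos θ − m g sin θ = 766.3 − 585.9 = 180.4 N, so equilibrium requires friction f = -180.4 N (down-slope).
Maximum static friction: μ_s N = 0.46 × 1344 = 618.3 N.
|f_req| = 180.4 ≤ 618.3 N → the block is in equilibrium; friction equals the required value.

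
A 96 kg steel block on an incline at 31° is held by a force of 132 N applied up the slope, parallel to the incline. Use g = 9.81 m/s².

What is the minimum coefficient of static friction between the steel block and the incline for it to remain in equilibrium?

N = m g cos θ = 807.2 N.
Friction must make up the shortfall along the incline: f = m g sin θ − P = 485 − 132 = 353 N.
At the threshold f = μ_s N, so μ_s,min = 353/807.2 = 0.437.

μ_s,min ≈ 0.437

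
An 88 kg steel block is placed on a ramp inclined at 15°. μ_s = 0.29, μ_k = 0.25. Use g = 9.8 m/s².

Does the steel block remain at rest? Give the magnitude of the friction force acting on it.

N = m g cos θ = 833 N.
Down-slope weight component: m g sin θ = 223 N.
μ_s N = 242 N.
223 ≤ 242 N, so it stays put; friction = 223 N.

f ≈ 223 N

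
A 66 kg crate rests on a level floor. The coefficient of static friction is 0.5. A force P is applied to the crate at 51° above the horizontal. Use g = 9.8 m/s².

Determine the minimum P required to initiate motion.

P ≈ 318 N

N = m g − P sin α (the pull lifts the crate).
At impending slip, P cos α = μ_s N = μ_s (m g − P sin α).
Solving: P (cos α + μ_s sin α) = μ_s m g → P = 0.5×647/(cos 51° + 0.5 sin 51°) = 323/1.018 = 318 N.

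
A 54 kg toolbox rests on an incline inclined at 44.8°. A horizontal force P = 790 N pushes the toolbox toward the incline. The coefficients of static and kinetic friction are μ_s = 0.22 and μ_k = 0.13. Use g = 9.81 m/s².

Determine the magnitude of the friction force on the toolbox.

f ≈ 187 N (down the incline)

Normal direction: N = m g cos θ + P sin θ = 932.5 N.
Parallel to the incline: P cos θ − m g sin θ = 560.6 − 373.3 = 187.3 N; the friction needed to balance this is 187.3 N acting down the slope.
Maximum static friction: μ_s N = 0.22 × 932.5 = 205.2 N.
|f_req| = 187.3 ≤ 205.2 N → the toolbox is in equilibrium; friction equals the required value.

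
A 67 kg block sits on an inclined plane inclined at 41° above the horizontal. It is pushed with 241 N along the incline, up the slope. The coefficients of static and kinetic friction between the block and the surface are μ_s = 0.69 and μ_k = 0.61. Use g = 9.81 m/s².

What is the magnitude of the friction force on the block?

The normal reaction is N = m g cos θ = 496 N.
Parallel to the incline, ΣF = 0 gives f = m g sin θ − P = 431.2 − 241 = 190.2 N (up-slope positive).
Maximum static friction available: μ_s N = 0.69 × 496 = 342.3 N.
Since |190.2| ≤ 342.3 N, no slip — friction simply equals what equilibrium demands.

f ≈ 190 N (up the incline)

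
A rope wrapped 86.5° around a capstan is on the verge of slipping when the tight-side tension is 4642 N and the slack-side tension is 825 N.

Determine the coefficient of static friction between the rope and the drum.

T₂/T₁ = e^{μβ} → μ = ln(T₂/T₁)/β.
β = 86.5° = 1.51 rad.
μ = ln(4642/825)/1.51 = ln(5.627)/1.51 = 1.14.

μ ≈ 1.14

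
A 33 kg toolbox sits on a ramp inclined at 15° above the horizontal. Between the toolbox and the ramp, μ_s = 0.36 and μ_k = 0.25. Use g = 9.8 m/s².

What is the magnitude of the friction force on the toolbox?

f ≈ 83.7 N (up the incline)

Normal force: N = m g cos θ = 33 × 9.8 × cos 15° = 312.4 N.
For equilibrium along the incline, friction must balance the weight component: f = m g sin θ = 83.7 N up the slope.
Static friction can supply at most μ_s N = 112.5 N.
Since |83.7| ≤ 112.5 N, static friction is sufficient; f equals the required value, not μ_s N.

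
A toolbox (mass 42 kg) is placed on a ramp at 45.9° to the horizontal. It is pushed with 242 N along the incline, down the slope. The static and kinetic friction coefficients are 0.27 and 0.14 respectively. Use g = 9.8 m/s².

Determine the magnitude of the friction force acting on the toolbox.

Perpendicular to the surface, N = m g cos θ = 42·9.8·cos 45.9° = 286.4 N.
Parallel to the incline, ΣF = 0 gives f = m g sin θ + P = 295.6 + 242 = 537.6 N (up-slope positive).
Maximum static friction available: μ_s N = 0.27 × 286.4 = 77.34 N.
Since |537.6| > 77.34 N, static friction cannot hold it; the toolbox slides down the incline and kinetic friction applies: f = μ_k N = 0.14 × 286.4 = 40.1 N.

f ≈ 40.1 N (up the incline)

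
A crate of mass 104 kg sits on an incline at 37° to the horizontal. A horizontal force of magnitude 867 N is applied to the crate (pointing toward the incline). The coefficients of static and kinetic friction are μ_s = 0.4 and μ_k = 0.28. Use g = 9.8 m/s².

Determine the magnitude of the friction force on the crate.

f ≈ 79 N (down the incline)

The horizontal push has a component P sin θ into the surface, so N = m g cos θ + P sin θ = 814 + 521.8 = 1336 N.
Along the incline, the net driving force (taking up-slope positive) is P cos θ − m g sin θ = 692.4 − 613.4 = 79.05 N, so equilibrium requires friction f = -79.05 N (down-slope).
Maximum static friction: μ_s N = 0.4 × 1336 = 534.3 N.
|f_req| = 79.05 ≤ 534.3 N → the crate is in equilibrium; friction equals the required value.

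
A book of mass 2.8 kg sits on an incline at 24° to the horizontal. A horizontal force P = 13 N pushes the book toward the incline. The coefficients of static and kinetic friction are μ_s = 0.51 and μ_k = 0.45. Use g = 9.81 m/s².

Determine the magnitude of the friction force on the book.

f ≈ 0.704 N (down the incline)

The horizontal push has a component P sin θ into the surface, so N = m g cos θ + P sin θ = 25.09 + 5.288 = 30.38 N.
Parallel to the incline: P cos θ − m g sin θ = 11.88 − 11.17 = 0.7038 N; the friction needed to balance this is 0.7038 N acting down the slope.
The limit of static friction is μ_s N = 15.49 N.
|f_req| = 0.7038 ≤ 15.49 N → the book is in equilibrium; friction equals the required value.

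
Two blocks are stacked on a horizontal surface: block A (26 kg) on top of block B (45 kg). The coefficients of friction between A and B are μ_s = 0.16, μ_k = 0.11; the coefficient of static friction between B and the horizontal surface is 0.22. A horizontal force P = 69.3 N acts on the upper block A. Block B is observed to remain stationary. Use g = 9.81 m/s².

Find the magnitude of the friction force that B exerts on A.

Between the blocks, N₁ = m_A g = 255.1 N.
Maximum static friction on A from B: μ_s N₁ = 0.16×255.1 = 40.81 N.
Since P = 69.3 N > 40.81 N, A slides on B; the A–B friction is kinetic: f₁ = μ_k N₁ = 0.11×255.1 = 28.1 N.
B experiences an equal 28.1 N forward from A (third law). B is in equilibrium, so the floor supplies f₂ = 28.1 N of static friction (limit μ_s(m_A+m_B)g = 153.2 N, not exceeded).

f ≈ 28.1 N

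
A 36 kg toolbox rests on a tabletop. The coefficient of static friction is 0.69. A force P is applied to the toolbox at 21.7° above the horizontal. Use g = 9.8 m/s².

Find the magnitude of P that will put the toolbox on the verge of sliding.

P ≈ 206 N

N = m g − P sin α (the pull lifts the toolbox).
At impending slip, P cos α = μ_s N = μ_s (m g − P sin α).
Solving: P (cos α + μ_s sin α) = μ_s m g → P = 0.69×353/(cos 21.7° + 0.69 sin 21.7°) = 243/1.184 = 206 N.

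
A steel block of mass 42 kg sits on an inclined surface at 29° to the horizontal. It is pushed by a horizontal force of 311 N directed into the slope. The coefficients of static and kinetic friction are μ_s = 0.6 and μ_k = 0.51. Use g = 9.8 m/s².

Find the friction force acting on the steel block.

The horizontal push has a component P sin θ into the surface, so N = m g cos θ + P sin θ = 360 + 150.8 = 510.8 N.
Parallel to the incline: P cos θ − m g sin θ = 272 − 199.5 = 72.46 N; the friction needed to balance this is 72.46 N acting down the slope.
The limit of static friction is μ_s N = 306.5 N.
Since 72.46 N is within the 306.5 N limit, the steel block stays put and friction is exactly 72.5 N.

f ≈ 72.5 N (down the incline)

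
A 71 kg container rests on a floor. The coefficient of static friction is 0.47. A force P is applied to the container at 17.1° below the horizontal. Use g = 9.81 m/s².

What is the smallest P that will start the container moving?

P ≈ 400 N

N = m g + P sin α (the push presses the container into the floor).
At impending slip, P cos α = μ_s N = μ_s (m g + P sin α).
Solving: P (cos α − μ_s sin α) = μ_s m g → P = 0.47×697/(cos 17.1° − 0.47 sin 17.1°) = 327/0.8176 = 400 N.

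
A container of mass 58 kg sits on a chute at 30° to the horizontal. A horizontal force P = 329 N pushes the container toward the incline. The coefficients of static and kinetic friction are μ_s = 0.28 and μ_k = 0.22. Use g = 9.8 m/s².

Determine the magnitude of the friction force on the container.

f ≈ 0.722 N (down the incline)

The horizontal push has a component P sin θ into the surface, so N = m g cos θ + P sin θ = 492.2 + 164.5 = 656.7 N.
Along the incline, the net driving force (taking up-slope positive) is P cos θ − m g sin θ = 284.9 − 284.2 = 0.7224 N, so equilibrium requires friction f = -0.7224 N (down-slope).
Maximum static friction: μ_s N = 0.28 × 656.7 = 183.9 N.
Since 0.7224 N is within the 183.9 N limit, the container stays put and friction is exactly 0.722 N.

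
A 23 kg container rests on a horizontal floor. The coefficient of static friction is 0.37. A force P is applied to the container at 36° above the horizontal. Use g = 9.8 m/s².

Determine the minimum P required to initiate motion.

N = m g − P sin α (the pull lifts the container).
At impending slip, P cos α = μ_s N = μ_s (m g − P sin α).
Solving: P (cos α + μ_s sin α) = μ_s m g → P = 0.37×225/(cos 36° + 0.37 sin 36°) = 83.4/1.026 = 81.2 N.

P ≈ 81.2 N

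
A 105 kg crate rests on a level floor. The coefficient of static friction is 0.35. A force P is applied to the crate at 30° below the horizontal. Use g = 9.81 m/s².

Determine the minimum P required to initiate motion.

P ≈ 522 N

N = m g + P sin α (the push presses the crate into the level floor).
At impending slip, P cos α = μ_s N = μ_s (m g + P sin α).
Solving: P (cos α − μ_s sin α) = μ_s m g → P = 0.35×1030/(cos 30° − 0.35 sin 30°) = 361/0.691 = 522 N.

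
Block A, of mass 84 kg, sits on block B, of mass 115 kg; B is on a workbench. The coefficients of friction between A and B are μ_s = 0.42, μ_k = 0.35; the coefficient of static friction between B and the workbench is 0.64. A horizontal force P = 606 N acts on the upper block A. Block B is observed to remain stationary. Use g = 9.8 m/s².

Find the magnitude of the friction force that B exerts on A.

f ≈ 288 N

Normal force at the A–B interface: N₁ = m_A g = 823.2 N.
So the A–B interface can sustain at most μ_s N₁ = 345.7 N of static friction.
P = 606 N exceeds that limit, so A slips over B and the interface friction becomes kinetic: f₁ = μ_k N₁ = 0.35×823.2 = 288 N.
By Newton's third law B feels 288 N forward from A. With B stationary, the floor's static friction on B balances it: f₂ = 288 N (well within μ_s(m_A+m_B)g = 1248 N).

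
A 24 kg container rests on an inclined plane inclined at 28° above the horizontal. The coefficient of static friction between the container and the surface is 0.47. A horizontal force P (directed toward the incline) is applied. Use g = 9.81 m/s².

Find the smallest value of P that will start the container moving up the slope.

At impending motion up the slope, friction acts down-slope at its limit: f = μ_s N.
Perpendicular to the incline: N = m g cos θ + P sin θ.
Along the incline: P cos θ = m g sin θ + μ_s N = m g sin θ + μ_s (m g cos θ + P sin θ).
Solving, P (cos θ − μ_s sin θ) = m g (sin θ + μ_s cos θ), so P = 24×9.81×(sin 28° + 0.47 cos 28°)/(cos 28° − 0.47 sin 28°) = 235×0.8845/0.6623 = 314 N.

P ≈ 314 N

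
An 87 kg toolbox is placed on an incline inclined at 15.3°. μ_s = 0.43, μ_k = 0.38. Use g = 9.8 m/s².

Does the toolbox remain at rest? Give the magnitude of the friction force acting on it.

N = m g cos θ = 822 N.
Down-slope weight component: m g sin θ = 225 N.
μ_s N = 354 N.
225 ≤ 354 N, so it stays put; friction = 225 N.

f ≈ 225 N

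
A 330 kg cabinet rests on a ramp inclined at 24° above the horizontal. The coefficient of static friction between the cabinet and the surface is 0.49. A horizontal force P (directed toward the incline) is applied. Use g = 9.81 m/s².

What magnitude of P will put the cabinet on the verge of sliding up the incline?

P ≈ 3870 N

At impending motion up the slope, friction acts down-slope at its limit: f = μ_s N.
Perpendicular to the incline: N = m g cos θ + P sin θ.
Along the incline: P cos θ = m g sin θ + μ_s N = m g sin θ + μ_s (m g cos θ + P sin θ).
Solving, P (cos θ − μ_s sin θ) = m g (sin θ + μ_s cos θ), so P = 330×9.81×(sin 24° + 0.49 cos 24°)/(cos 24° − 0.49 sin 24°) = 3240×0.8544/0.7142 = 3870 N.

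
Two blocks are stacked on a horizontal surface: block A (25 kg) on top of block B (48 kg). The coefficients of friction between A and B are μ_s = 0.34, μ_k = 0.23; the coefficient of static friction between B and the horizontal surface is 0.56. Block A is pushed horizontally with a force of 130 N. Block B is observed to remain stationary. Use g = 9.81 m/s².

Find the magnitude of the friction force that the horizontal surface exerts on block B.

The normal force B exerts on A is simply A's weight, N₁ = 245.2 N.
So the A–B interface can sustain at most μ_s N₁ = 83.39 N of static friction.
P = 130 N exceeds that limit, so A slips over B and the interface friction becomes kinetic: f₁ = μ_k N₁ = 0.23×245.2 = 56.4 N.
By Newton's third law B feels 56.4 N forward from A. With B stationary, the floor's static friction on B balances it: f₂ = 56.4 N (well within μ_s(m_A+m_B)g = 401 N).

f ≈ 56.4 N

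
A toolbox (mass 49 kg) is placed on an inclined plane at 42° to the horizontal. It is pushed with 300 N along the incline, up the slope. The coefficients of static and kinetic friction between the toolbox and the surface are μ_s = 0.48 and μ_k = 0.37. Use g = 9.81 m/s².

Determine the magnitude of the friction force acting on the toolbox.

f ≈ 21.6 N (up the incline)

The normal reaction is N = m g cos θ = 357.2 N.
The friction needed for equilibrium is m g sin θ − P = 321.6 − 300 = 21.64 N, measured positive up-slope.
The static-friction ceiling is μ_s N = 0.48 × 357.2 = 171.5 N.
Since |21.64| ≤ 171.5 N, the toolbox remains in static equilibrium and friction takes exactly the required value.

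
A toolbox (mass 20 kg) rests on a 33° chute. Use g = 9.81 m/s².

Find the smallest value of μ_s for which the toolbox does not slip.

At the slip threshold m g sin θ = μ_s m g cos θ, so μ_s,min = tan θ.
μ_s,min = tan 33° = 0.649.

μ_s,min ≈ 0.649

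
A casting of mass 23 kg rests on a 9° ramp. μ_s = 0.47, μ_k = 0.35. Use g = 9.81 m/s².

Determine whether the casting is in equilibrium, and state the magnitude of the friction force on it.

N = m g cos θ = 223 N.
Down-slope weight component: m g sin θ = 35.3 N.
μ_s N = 105 N.
35.3 ≤ 105 N, so it stays put; friction = 35.3 N.

f ≈ 35.3 N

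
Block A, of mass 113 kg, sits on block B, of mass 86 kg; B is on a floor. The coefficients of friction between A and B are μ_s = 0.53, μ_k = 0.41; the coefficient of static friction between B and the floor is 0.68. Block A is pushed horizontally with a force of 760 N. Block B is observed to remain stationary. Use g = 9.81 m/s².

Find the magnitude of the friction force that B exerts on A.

f ≈ 454 N

Between the blocks, N₁ = m_A g = 1109 N.
Maximum static friction on A from B: μ_s N₁ = 0.53×1109 = 587.5 N.
P = 760 N exceeds that limit, so A slips over B and the interface friction becomes kinetic: f₁ = μ_k N₁ = 0.41×1109 = 454 N.
By Newton's third law B feels 454 N forward from A. With B stationary, the floor's static friction on B balances it: f₂ = 454 N (well within μ_s(m_A+m_B)g = 1327 N).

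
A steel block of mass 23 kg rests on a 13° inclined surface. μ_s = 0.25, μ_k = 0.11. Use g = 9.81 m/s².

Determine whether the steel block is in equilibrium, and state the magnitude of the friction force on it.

f ≈ 50.8 N

N = m g cos θ = 220 N.
Down-slope weight component: m g sin θ = 50.8 N.
μ_s N = 55 N.
50.8 ≤ 55 N, so it stays put; friction = 50.8 N.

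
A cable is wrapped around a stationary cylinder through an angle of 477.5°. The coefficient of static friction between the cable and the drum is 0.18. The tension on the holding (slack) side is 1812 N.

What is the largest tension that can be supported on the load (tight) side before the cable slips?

T_max ≈ 8120 N

At impending slip the capstan equation gives T₂/T₁ = e^{μβ} with β in radians.
β = 477.5° × π/180 = 8.334 rad.
e^{μβ} = e^{0.18×8.334} = 4.482.
T₂ = T₁ · e^{μβ} = 1812 × 4.482 = 8120 N.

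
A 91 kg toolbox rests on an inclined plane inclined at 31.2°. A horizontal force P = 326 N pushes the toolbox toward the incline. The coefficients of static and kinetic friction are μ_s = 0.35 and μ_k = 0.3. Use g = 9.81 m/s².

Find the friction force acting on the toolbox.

f ≈ 184 N (up the incline)

Resolve perpendicular to the incline: N = m g cos θ + P sin θ = 91×9.81×cos 31.2° + 326×sin 31.2° = 932.5 N.
Parallel to the incline: P cos θ − m g sin θ = 278.8 − 462.4 = -183.6 N; the friction needed to balance this is 183.6 N acting up the slope.
Maximum static friction: μ_s N = 0.35 × 932.5 = 326.4 N.
|f_req| = 183.6 ≤ 326.4 N → the toolbox is in equilibrium; friction equals the required value.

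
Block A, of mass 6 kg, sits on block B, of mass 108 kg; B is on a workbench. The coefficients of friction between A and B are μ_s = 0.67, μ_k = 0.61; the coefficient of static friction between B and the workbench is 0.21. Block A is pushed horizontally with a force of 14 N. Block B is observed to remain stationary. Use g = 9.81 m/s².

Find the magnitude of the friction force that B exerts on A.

Normal force at the A–B interface: N₁ = m_A g = 58.86 N.
So the A–B interface can sustain at most μ_s N₁ = 39.44 N of static friction.
Since P = 14 N ≤ 39.44 N, A does not slip on B; friction on A equals P = 14 N.
By Newton's third law B feels 14 N forward from A. With B stationary, the floor's static friction on B balances it: f₂ = 14 N (well within μ_s(m_A+m_B)g = 234.9 N).

f ≈ 14 N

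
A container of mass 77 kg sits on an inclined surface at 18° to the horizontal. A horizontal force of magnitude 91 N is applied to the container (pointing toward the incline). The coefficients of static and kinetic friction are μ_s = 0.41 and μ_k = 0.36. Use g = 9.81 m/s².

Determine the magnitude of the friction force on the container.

Resolve perpendicular to the incline: N = m g cos θ + P sin θ = 77×9.81×cos 18° + 91×sin 18° = 746.5 N.
Parallel to the incline: P cos θ − m g sin θ = 86.55 − 233.4 = -146.9 N; the friction needed to balance this is 146.9 N acting up the slope.
The limit of static friction is μ_s N = 306.1 N.
Since 146.9 N is within the 306.1 N limit, the container stays put and friction is exactly 147 N.

f ≈ 147 N (up the incline)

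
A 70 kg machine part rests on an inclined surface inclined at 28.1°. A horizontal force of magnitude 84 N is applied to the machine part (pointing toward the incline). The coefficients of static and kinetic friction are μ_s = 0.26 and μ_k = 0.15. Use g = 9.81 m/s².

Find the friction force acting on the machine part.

f ≈ 96.8 N (up the incline)

Resolve perpendicular to the incline: N = m g cos θ + P sin θ = 70×9.81×cos 28.1° + 84×sin 28.1° = 645.3 N.
Along the incline, the net driving force (taking up-slope positive) is P cos θ − m g sin θ = 74.1 − 323.4 = -249.3 N, so equilibrium requires friction f = 249.3 N (up-slope).
The limit of static friction is μ_s N = 167.8 N.
The required 249.3 N exceeds the static limit, so the machine part slides down-slope and f = μ_k N = 0.15×645.3 = 96.8 N.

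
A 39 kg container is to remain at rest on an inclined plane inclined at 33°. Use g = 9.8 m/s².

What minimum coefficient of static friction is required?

At the slip threshold m g sin θ = μ_s m g cos θ, so μ_s,min = tan θ.
μ_s,min = tan 33° = 0.649.

μ_s,min ≈ 0.649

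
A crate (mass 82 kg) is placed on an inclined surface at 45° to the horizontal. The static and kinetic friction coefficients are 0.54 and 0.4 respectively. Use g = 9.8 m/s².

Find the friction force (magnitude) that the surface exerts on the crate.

Normal force: N = m g cos θ = 82 × 9.8 × cos 45° = 568.2 N.
For equilibrium along the incline, friction must balance the weight component: f = m g sin θ = 568.2 N up the slope.
Maximum static friction available: μ_s N = 0.54 × 568.2 = 306.8 N.
|568.2| exceeds 306.8 N, so the crate slips down-slope; friction is kinetic, f = μ_k N = 0.4×568.2 = 227 N.

f ≈ 227 N (up the incline)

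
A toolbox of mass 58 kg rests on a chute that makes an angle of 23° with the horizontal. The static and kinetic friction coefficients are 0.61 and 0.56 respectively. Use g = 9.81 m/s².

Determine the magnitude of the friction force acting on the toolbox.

f ≈ 222 N (up the incline)

The normal reaction is N = m g cos θ = 523.7 N.
For equilibrium along the incline, friction must balance the weight component: f = m g sin θ = 222.3 N up the slope.
The static-friction ceiling is μ_s N = 0.61 × 523.7 = 319.5 N.
Since |222.3| ≤ 319.5 N, static friction is sufficient; f equals the required value, not μ_s N.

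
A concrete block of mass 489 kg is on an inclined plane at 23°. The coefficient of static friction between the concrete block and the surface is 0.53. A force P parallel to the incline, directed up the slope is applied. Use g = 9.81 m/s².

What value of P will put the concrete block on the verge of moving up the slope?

P ≈ 4210 N

At impending motion up the slope, friction acts down-slope at its limit: f = μ_s N.
P is parallel to the surface, so N = m g cos θ = 4420 N.
Along the incline: P = m g sin θ + μ_s N = 1870 + 0.53×4420 = 4210 N.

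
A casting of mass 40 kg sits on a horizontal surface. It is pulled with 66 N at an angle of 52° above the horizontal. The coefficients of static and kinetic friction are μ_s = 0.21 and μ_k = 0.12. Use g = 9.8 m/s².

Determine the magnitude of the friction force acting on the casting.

f ≈ 40.6 N

N = m g − P sin α = 392 − 66×sin 52° = 340 N.
Horizontally, friction must balance P cos α = 40.63 N.
The static-friction limit is μ_s N = 71.4 N.
Since 40.63 N does not exceed the limit, the casting stays at rest and f = 40.6 N.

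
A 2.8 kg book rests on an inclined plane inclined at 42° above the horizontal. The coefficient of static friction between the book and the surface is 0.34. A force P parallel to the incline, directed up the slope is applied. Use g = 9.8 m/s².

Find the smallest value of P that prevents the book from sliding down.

The book tends to slide down (tan θ > μ_s), so at the point of impending slip friction acts up-slope at its limit: f = μ_s N.
P is parallel to the surface, so N = m g cos θ = 20.4 N.
Along the incline: P + μ_s N = m g sin θ, so P = 18.4 − 0.34×20.4 = 11.4 N.

P_min ≈ 11.4 N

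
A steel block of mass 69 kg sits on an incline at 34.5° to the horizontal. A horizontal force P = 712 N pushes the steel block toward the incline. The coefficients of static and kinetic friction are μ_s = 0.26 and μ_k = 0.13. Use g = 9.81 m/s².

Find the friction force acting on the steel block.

f ≈ 203 N (down the incline)

The horizontal push has a component P sin θ into the surface, so N = m g cos θ + P sin θ = 557.8 + 403.3 = 961.1 N.
Along the incline, the net driving force (taking up-slope positive) is P cos θ − m g sin θ = 586.8 − 383.4 = 203.4 N, so equilibrium requires friction f = -203.4 N (down-slope).
Maximum static friction: μ_s N = 0.26 × 961.1 = 249.9 N.
|f_req| = 203.4 ≤ 249.9 N → the steel block is in equilibrium; friction equals the required value.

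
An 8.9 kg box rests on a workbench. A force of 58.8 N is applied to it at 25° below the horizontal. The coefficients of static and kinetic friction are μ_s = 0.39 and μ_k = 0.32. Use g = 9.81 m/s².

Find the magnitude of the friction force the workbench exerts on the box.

N = m g + P sin α = 87.31 + 58.8×sin 25° = 112.2 N.
The horizontal driving force is P cos α = 53.29 N, so equilibrium needs friction f = 53.29 N.
The static-friction limit is μ_s N = 43.74 N.
53.29 > 43.74 N → the box slides; f = μ_k N = 0.32×112.2 = 35.9 N.

f ≈ 35.9 N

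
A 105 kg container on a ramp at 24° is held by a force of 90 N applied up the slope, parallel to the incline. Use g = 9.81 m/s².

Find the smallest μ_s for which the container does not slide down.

μ_s,min ≈ 0.35

N = m g cos θ = 941 N.
Friction must make up the shortfall along the incline: f = m g sin θ − P = 419 − 90 = 329 N.
At the threshold f = μ_s N, so μ_s,min = 329/941 = 0.35.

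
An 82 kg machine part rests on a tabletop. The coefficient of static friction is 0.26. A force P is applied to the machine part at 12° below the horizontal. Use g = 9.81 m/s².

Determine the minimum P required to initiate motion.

P ≈ 226 N

N = m g + P sin α (the push presses the machine part into the tabletop).
At impending slip, P cos α = μ_s N = μ_s (m g + P sin α).
Solving: P (cos α − μ_s sin α) = μ_s m g → P = 0.26×804/(cos 12° − 0.26 sin 12°) = 209/0.9241 = 226 N.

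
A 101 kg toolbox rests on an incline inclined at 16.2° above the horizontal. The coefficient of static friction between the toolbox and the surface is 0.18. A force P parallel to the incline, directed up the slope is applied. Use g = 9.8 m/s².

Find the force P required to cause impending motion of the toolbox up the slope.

P ≈ 447 N

At impending motion up the slope, friction acts down-slope at its limit: f = μ_s N.
P is parallel to the surface, so N = m g cos θ = 950 N.
Along the incline: P = m g sin θ + μ_s N = 276 + 0.18×950 = 447 N.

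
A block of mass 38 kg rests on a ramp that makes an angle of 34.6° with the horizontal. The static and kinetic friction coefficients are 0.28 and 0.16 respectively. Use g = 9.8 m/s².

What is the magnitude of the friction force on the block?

The normal reaction is N = m g cos θ = 306.5 N.
Along the slope the weight component is m g sin θ = 211.5 N; friction must supply exactly this, acting up-slope.
Maximum static friction available: μ_s N = 0.28 × 306.5 = 85.83 N.
Since |211.5| > 85.83 N, static friction cannot hold it; the block slides down the incline and kinetic friction applies: f = μ_k N = 0.16 × 306.5 = 49 N.

f ≈ 49 N (up the incline)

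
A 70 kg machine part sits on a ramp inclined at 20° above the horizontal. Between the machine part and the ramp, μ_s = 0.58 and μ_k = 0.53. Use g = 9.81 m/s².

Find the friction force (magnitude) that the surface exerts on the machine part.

Normal force: N = m g cos θ = 70 × 9.81 × cos 20° = 645.3 N.
Along the slope the weight component is m g sin θ = 234.9 N; friction must supply exactly this, acting up-slope.
The static-friction ceiling is μ_s N = 0.58 × 645.3 = 374.3 N.
Since |234.9| ≤ 374.3 N, the machine part remains in static equilibrium and friction takes exactly the required value.

f ≈ 235 N (up the incline)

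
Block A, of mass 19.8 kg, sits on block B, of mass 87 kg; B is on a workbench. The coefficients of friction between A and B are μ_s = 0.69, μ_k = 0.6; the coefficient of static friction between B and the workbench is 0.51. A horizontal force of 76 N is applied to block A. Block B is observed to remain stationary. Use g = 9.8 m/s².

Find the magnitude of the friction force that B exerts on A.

f ≈ 76 N

Between the blocks, N₁ = m_A g = 194 N.
Maximum static friction on A from B: μ_s N₁ = 0.69×194 = 133.9 N.
Since P = 76 N ≤ 133.9 N, A does not slip on B; friction on A equals P = 76 N.
B experiences an equal 76 N forward from A (third law). B is in equilibrium, so the floor supplies f₂ = 76 N of static friction (limit μ_s(m_A+m_B)g = 533.8 N, not exceeded).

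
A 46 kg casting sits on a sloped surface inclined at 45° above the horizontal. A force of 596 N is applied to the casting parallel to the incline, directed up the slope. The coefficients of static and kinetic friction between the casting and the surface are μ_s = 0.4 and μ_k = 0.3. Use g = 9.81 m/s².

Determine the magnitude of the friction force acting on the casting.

Normal force: N = m g cos θ = 46 × 9.81 × cos 45° = 319.1 N.
The friction needed for equilibrium is m g sin θ − P = 319.1 − 596 = -276.9 N, measured positive up-slope.
Static friction can supply at most μ_s N = 127.6 N.
Since |-276.9| > 127.6 N, static friction cannot hold it; the casting slides up the incline and kinetic friction applies: f = μ_k N = 0.3 × 319.1 = 95.7 N.

f ≈ 95.7 N (down the incline)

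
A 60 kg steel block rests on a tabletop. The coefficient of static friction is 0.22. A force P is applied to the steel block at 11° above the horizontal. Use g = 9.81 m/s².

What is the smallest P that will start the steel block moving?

P ≈ 127 N

N = m g − P sin α (the pull lifts the steel block).
At impending slip, P cos α = μ_s N = μ_s (m g − P sin α).
Solving: P (cos α + μ_s sin α) = μ_s m g → P = 0.22×589/(cos 11° + 0.22 sin 11°) = 129/1.024 = 127 N.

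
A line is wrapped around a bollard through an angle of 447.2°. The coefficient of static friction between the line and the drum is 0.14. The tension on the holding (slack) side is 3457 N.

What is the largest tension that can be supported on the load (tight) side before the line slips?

At impending slip the capstan equation gives T₂/T₁ = e^{μβ} with β in radians.
β = 447.2° × π/180 = 7.805 rad.
e^{μβ} = e^{0.14×7.805} = 2.982.
T₂ = T₁ · e^{μβ} = 3457 × 2.982 = 10300 N.

T_max ≈ 10300 N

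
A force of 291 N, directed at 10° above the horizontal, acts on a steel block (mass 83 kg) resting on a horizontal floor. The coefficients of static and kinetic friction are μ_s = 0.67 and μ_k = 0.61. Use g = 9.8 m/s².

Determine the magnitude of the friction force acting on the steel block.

Vertical equilibrium gives N = m g − P sin α = 762.9 N.
For equilibrium, f = P cos α = 291×cos 10° = 286.6 N.
μ_s N = 0.67 × 762.9 = 511.1 N.
286.6 ≤ 511.1 N → static; friction equals the required 287 N.

f ≈ 287 N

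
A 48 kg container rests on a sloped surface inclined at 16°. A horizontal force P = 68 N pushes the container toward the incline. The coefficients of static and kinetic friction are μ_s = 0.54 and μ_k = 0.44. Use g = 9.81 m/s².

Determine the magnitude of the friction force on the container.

The horizontal push has a component P sin θ into the surface, so N = m g cos θ + P sin θ = 452.6 + 18.74 = 471.4 N.
Along the incline, the net driving force (taking up-slope positive) is P cos θ − m g sin θ = 65.37 − 129.8 = -64.43 N, so equilibrium requires friction f = 64.43 N (up-slope).
The limit of static friction is μ_s N = 254.5 N.
Since 64.43 N is within the 254.5 N limit, the container stays put and friction is exactly 64.4 N.

f ≈ 64.4 N (up the incline)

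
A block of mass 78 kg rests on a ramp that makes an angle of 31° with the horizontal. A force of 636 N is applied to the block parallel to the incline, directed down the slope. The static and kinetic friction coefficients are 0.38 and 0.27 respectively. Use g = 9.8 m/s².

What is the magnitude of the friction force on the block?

Perpendicular to the surface, N = m g cos θ = 78·9.8·cos 31° = 655.2 N.
Parallel to the incline, ΣF = 0 gives f = m g sin θ + P = 393.7 + 636 = 1030 N (up-slope positive).
The static-friction ceiling is μ_s N = 0.38 × 655.2 = 249 N.
|1030| exceeds 249 N, so the block slips down-slope; friction is kinetic, f = μ_k N = 0.27×655.2 = 177 N.

f ≈ 177 N (up the incline)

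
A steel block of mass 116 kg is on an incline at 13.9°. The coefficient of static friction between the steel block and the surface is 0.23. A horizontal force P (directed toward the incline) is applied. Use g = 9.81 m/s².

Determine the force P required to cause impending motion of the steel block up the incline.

At impending motion up the slope, friction acts down-slope at its limit: f = μ_s N.
Perpendicular to the incline: N = m g cos θ + P sin θ.
Along the incline: P cos θ = m g sin θ + μ_s N = m g sin θ + μ_s (m g cos θ + P sin θ).
Solving, P (cos θ − μ_s sin θ) = m g (sin θ + μ_s cos θ), so P = 116×9.81×(sin 13.9° + 0.23 cos 13.9°)/(cos 13.9° − 0.23 sin 13.9°) = 1140×0.4635/0.9155 = 576 N.

P ≈ 576 N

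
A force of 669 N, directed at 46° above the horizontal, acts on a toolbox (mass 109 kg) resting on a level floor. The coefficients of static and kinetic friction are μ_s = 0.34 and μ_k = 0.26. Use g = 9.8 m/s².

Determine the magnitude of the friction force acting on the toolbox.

f ≈ 153 N

The vertical component of P reduces the normal force: N = m g − P sin α = 1068 − 481.2 = 587 N.
For equilibrium, f = P cos α = 669×cos 46° = 464.7 N.
The static-friction limit is μ_s N = 199.6 N.
The required friction exceeds μ_s N, so the toolbox moves and f = μ_k N = 153 N.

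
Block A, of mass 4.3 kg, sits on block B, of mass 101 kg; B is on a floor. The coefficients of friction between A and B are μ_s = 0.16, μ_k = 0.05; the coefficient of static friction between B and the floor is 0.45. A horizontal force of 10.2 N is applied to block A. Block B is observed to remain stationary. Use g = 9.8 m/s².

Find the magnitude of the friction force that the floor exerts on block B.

Between the blocks, N₁ = m_A g = 42.14 N.
So the A–B interface can sustain at most μ_s N₁ = 6.742 N of static friction.
Since P = 10.2 N > 6.742 N, A slides on B; the A–B friction is kinetic: f₁ = μ_k N₁ = 0.05×42.14 = 2.11 N.
B experiences an equal 2.11 N forward from A (third law). B is in equilibrium, so the floor supplies f₂ = 2.11 N of static friction (limit μ_s(m_A+m_B)g = 464.4 N, not exceeded).

f ≈ 2.11 N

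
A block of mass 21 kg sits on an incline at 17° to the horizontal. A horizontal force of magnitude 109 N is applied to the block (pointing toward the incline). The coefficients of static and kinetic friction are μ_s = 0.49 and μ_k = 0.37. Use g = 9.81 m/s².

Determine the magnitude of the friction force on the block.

The horizontal push has a component P sin θ into the surface, so N = m g cos θ + P sin θ = 197 + 31.87 = 228.9 N.
Parallel to the incline: P cos θ − m g sin θ = 104.2 − 60.23 = 44.01 N; the friction needed to balance this is 44.01 N acting down the slope.
Maximum static friction: μ_s N = 0.49 × 228.9 = 112.1 N.
Since 44.01 N is within the 112.1 N limit, the block stays put and friction is exactly 44 N.

f ≈ 44 N (down the incline)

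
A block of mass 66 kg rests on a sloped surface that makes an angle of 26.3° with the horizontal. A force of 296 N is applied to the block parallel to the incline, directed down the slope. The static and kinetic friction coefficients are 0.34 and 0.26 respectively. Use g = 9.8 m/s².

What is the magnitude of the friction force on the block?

Perpendicular to the surface, N = m g cos θ = 66·9.8·cos 26.3° = 579.8 N.
The friction needed for equilibrium is m g sin θ + P = 286.6 + 296 = 582.6 N, measured positive up-slope.
The static-friction ceiling is μ_s N = 0.34 × 579.8 = 197.1 N.
Since |582.6| > 197.1 N, static friction cannot hold it; the block slides down the incline and kinetic friction applies: f = μ_k N = 0.26 × 579.8 = 151 N.

f ≈ 151 N (up the incline)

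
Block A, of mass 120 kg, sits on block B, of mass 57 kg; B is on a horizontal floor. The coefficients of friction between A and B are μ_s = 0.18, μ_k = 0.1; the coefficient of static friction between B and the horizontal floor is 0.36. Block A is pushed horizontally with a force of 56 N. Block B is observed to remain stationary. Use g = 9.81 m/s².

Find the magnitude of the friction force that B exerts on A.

f ≈ 56 N

Normal force at the A–B interface: N₁ = m_A g = 1177 N.
Maximum static friction on A from B: μ_s N₁ = 0.18×1177 = 211.9 N.
P = 56 N is within that limit, so A and B move together (both at rest); the A–B friction is simply f₁ = P = 56 N.
By Newton's third law B feels 56 N forward from A. With B stationary, the floor's static friction on B balances it: f₂ = 56 N (well within μ_s(m_A+m_B)g = 625.1 N).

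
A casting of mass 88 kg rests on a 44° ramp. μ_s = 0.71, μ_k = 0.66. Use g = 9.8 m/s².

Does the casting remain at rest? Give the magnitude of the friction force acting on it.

N = m g cos θ = 620 N.
Down-slope weight component: m g sin θ = 599 N.
μ_s N = 440 N.
599 > 440 N, so it slides; kinetic friction f = μ_k N = 0.66×620 = 409 N.

f ≈ 409 N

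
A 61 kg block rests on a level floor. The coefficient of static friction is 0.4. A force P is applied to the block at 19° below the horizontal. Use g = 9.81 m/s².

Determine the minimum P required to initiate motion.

P ≈ 294 N

N = m g + P sin α (the push presses the block into the level floor).
At impending slip, P cos α = μ_s N = μ_s (m g + P sin α).
Solving: P (cos α − μ_s sin α) = μ_s m g → P = 0.4×598/(cos 19° − 0.4 sin 19°) = 239/0.8153 = 294 N.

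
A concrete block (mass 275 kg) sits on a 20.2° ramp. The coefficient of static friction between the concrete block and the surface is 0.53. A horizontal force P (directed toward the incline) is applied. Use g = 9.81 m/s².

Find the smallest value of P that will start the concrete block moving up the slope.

At impending motion up the slope, friction acts down-slope at its limit: f = μ_s N.
Perpendicular to the incline: N = m g cos θ + P sin θ.
Along the incline: P cos θ = m g sin θ + μ_s N = m g sin θ + μ_s (m g cos θ + P sin θ).
Solving, P (cos θ − μ_s sin θ) = m g (sin θ + μ_s cos θ), so P = 275×9.81×(sin 20.2° + 0.53 cos 20.2°)/(cos 20.2° − 0.53 sin 20.2°) = 2700×0.8427/0.7555 = 3010 N.

P ≈ 3010 N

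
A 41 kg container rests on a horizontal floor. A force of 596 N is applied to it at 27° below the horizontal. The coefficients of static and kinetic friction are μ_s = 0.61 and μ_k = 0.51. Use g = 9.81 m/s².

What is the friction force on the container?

Vertical equilibrium gives N = m g + P sin α = 672.8 N.
For equilibrium, f = P cos α = 596×cos 27° = 531 N.
The static-friction limit is μ_s N = 410.4 N.
The required friction exceeds μ_s N, so the container moves and f = μ_k N = 343 N.

f ≈ 343 N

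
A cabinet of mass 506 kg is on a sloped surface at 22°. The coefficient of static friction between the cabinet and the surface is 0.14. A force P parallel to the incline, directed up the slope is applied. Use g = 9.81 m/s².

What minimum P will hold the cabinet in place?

The cabinet tends to slide down (tan θ > μ_s), so at the point of impending slip friction acts up-slope at its limit: f = μ_s N.
P is parallel to the surface, so N = m g cos θ = 4600 N.
Along the incline: P + μ_s N = m g sin θ, so P = 1860 − 0.14×4600 = 1220 N.

P_min ≈ 1220 N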